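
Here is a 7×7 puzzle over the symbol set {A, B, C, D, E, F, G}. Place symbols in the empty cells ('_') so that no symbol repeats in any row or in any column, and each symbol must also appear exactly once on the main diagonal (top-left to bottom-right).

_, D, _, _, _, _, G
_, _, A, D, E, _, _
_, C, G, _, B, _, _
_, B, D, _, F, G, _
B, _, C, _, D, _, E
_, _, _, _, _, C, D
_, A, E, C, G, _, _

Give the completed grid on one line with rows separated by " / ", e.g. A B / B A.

A D F B C E G / G F A D E B C / E C G A B D F / C B D E F G A / B G C F D A E / F E B G A C D / D A E C G F B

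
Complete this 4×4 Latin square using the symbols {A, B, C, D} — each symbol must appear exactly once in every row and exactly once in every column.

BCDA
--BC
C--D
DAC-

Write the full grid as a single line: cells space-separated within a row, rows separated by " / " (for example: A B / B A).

(r2,c1) = A
(r2,c2) = D
(r3,c2) = B
(r3,c3) = A
(r4,c4) = B

B C D A / A D B C / C B A D / D A C B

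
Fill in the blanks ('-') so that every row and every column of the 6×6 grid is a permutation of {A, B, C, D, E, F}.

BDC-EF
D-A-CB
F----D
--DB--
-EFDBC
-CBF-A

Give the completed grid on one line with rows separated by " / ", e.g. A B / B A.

(r1,c4) = A
(r2,c2) = F
(r2,c4) = E
(r3,c3) = E
(r3,c4) = C
(r3,c5) = A
(r4,c2) = A
(r4,c5) = F
(r4,c6) = E
(r5,c1) = A
(r6,c1) = E
(r6,c5) = D
(r3,c2) = B
(r4,c1) = C

B D C A E F / D F A E C B / F B E C A D / C A D B F E / A E F D B C / E C B F D A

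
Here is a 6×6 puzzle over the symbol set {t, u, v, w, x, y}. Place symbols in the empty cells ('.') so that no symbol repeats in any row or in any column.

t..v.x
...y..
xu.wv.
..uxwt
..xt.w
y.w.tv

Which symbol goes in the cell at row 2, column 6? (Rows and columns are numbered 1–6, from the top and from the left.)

u

(r1,c3): row 1 has {t,v,x}; column 3 has {u,w,x}, so it must be y.
(r1,c5): row 1 has {t,v,x,y}; column 5 has {t,v,w}, so it must be u.
(r2,c5): row 2 has {y}; column 5 has {t,u,v,w}, so it must be x.
(r2,c6): row 2 has {x,y}; column 6 has {t,v,w,x}, so it must be u.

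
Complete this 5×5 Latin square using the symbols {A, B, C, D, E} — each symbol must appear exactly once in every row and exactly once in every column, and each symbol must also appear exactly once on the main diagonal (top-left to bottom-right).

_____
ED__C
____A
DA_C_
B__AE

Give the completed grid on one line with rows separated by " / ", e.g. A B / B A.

A B C E D / E D A B C / C E B D A / D A E C B / B C D A E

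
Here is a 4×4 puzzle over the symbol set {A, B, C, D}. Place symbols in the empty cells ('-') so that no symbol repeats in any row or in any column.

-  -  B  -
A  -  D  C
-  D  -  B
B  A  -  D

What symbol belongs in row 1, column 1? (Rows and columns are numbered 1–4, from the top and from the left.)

At row 1, column 2: row 1 has {B}; column 2 has {A,D}; that leaves C.
At row 1, column 4: row 1 has {B,C}; column 4 has {B,C,D}; that leaves A.
At row 2, column 2: row 2 has {A,C,D}; column 2 has {A,C,D}; that leaves B.
At row 3, column 1: row 3 has {B,D}; column 1 has {A,B}; that leaves C.
At row 3, column 3: row 3 has {B,C,D}; column 3 has {B,D}; that leaves A.
At row 4, column 3: row 4 has {A,B,D}; column 3 has {A,B,D}; that leaves C.
At row 1, column 1: row 1 has {A,B,C}; column 1 has {A,B,C}; that leaves D.

D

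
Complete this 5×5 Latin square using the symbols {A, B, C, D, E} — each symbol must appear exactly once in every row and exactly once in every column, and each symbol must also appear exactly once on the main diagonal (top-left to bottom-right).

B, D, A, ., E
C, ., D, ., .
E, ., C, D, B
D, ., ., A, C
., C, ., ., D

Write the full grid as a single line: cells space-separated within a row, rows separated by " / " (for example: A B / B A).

(r1,c4) = C
(r2,c2) = E
(r2,c4) = B
(r2,c5) = A
(r3,c2) = A
(r4,c2) = B
(r4,c3) = E
(r5,c1) = A
(r5,c3) = B
(r5,c4) = E

B D A C E / C E D B A / E A C D B / D B E A C / A C B E D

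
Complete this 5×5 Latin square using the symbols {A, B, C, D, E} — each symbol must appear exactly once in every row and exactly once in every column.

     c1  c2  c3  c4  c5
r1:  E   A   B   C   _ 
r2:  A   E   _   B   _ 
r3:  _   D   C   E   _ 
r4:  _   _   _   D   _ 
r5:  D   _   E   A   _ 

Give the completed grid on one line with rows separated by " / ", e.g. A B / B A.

(r1,c5): row 1 has {A,B,C,E}; column 5 is empty so far, so it must be D.
(r2,c3): row 2 has {A,B,E}; column 3 has {B,C,E}, so it must be D.
(r2,c5): row 2 has {A,B,D,E}; column 5 has {D}, so it must be C.
(r3,c1): row 3 has {C,D,E}; column 1 has {A,D,E}, so it must be B.
(r3,c5): row 3 has {B,C,D,E}; column 5 has {C,D}, so it must be A.
(r4,c1): row 4 has {D}; column 1 has {A,B,D,E}, so it must be C.
(r4,c2): row 4 has {C,D}; column 2 has {A,D,E}, so it must be B.
(r4,c3): row 4 has {B,C,D}; column 3 has {B,C,D,E}, so it must be A.
(r4,c5): row 4 has {A,B,C,D}; column 5 has {A,C,D}, so it must be E.
(r5,c2): row 5 has {A,D,E}; column 2 has {A,B,D,E}, so it must be C.
(r5,c5): row 5 has {A,C,D,E}; column 5 has {A,C,D,E}, so it must be B.

E A B C D / A E D B C / B D C E A / C B A D E / D C E A B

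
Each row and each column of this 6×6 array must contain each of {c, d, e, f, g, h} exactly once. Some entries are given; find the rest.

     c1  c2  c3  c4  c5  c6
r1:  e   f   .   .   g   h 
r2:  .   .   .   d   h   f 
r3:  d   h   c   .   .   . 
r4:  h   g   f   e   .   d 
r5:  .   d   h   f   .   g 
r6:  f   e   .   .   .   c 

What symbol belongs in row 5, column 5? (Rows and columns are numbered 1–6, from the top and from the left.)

row 1 has {e,f,g,h}; column 3 has {c,f,h} — only d is left for (r1,c3).
row 1 has {d,e,f,g,h}; column 4 has {d,e,f} — only c is left for (r1,c4).
row 2 has {d,f,h}; column 2 has {d,e,f,g,h} — only c is left for (r2,c2).
row 3 has {c,d,h}; column 4 has {c,d,e,f} — only g is left for (r3,c4).
row 3 has {c,d,g,h}; column 6 has {c,d,f,g,h} — only e is left for (r3,c6).
row 4 has {d,e,f,g,h}; column 5 has {g,h} — only c is left for (r4,c5).
row 5 has {d,f,g,h}; column 1 has {d,e,f,h} — only c is left for (r5,c1).
row 5 has {c,d,f,g,h}; column 5 has {c,g,h} — only e is left for (r5,c5).

e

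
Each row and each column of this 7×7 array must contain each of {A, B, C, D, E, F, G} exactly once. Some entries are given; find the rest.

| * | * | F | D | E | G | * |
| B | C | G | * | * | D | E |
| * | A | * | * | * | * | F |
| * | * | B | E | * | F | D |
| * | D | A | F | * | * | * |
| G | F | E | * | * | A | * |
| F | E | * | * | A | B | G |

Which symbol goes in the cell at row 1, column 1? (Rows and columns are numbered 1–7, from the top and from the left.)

C

(r1,c2): row 1 has {D,E,F,G}; column 2 has {A,C,D,E,F}, so it must be B.
(r2,c4): row 2 has {B,C,D,E,G}; column 4 has {D,E,F}, so it must be A.
(r2,c5): row 2 has {A,B,C,D,E,G}; column 5 has {A,E}, so it must be F.
(r4,c2): row 4 has {B,D,E,F}; column 2 has {A,B,C,D,E,F}, so it must be G.
(r4,c5): row 4 has {B,D,E,F,G}; column 5 has {A,E,F}, so it must be C.
(r7,c4): row 7 has {A,B,E,F,G}; column 4 has {A,D,E,F}, so it must be C.
(r4,c1): row 4 has {B,C,D,E,F,G}; column 1 has {B,F,G}, so it must be A.
(r6,c4): row 6 has {A,E,F,G}; column 4 has {A,C,D,E,F}, so it must be B.
(r6,c5): row 6 has {A,B,E,F,G}; column 5 has {A,C,E,F}, so it must be D.
(r6,c7): row 6 has {A,B,D,E,F,G}; column 7 has {D,E,F,G}, so it must be C.
(r7,c3): row 7 has {A,B,C,E,F,G}; column 3 has {A,B,E,F,G}, so it must be D.
(r1,c1): row 1 has {B,D,E,F,G}; column 1 has {A,B,F,G}, so it must be C.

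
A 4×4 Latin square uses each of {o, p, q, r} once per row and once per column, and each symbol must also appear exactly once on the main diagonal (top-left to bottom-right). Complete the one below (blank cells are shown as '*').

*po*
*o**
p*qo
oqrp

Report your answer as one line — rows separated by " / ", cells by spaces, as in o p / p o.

r p o q / q o p r / p r q o / o q r p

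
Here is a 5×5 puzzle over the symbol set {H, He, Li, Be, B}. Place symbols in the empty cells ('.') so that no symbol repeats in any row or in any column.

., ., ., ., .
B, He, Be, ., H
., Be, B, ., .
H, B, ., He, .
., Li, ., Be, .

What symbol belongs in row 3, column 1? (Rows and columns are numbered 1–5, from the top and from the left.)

Li

(r1,c2) = H
(r2,c4) = Li
(r3,c4) = H
(r4,c3) = Li
(r4,c5) = Be
(r5,c1) = He
(r5,c3) = H
(r5,c5) = B
(r1,c3) = He
(r1,c4) = B
(r1,c5) = Li
(r3,c1) = Li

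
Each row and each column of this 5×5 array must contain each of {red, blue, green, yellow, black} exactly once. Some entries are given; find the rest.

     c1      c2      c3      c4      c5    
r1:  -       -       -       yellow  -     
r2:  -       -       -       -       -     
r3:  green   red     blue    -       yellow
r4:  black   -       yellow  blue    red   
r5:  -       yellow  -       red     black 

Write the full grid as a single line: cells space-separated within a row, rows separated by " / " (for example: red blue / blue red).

Cell (r3,c4): row 3 has {red,blue,green,yellow}; column 4 has {red,blue,yellow} → black.
Cell (r4,c2): row 4 has {red,blue,yellow,black}; column 2 has {red,yellow} → green.
Cell (r5,c1): row 5 has {red,yellow,black}; column 1 has {green,black} → blue.
Cell (r5,c3): row 5 has {red,blue,yellow,black}; column 3 has {blue,yellow} → green.
Cell (r1,c1): row 1 has {yellow}; column 1 has {blue,green,black} → red.
Cell (r1,c3): row 1 has {red,yellow}; column 3 has {blue,green,yellow} → black.
Cell (r2,c1): row 2 is empty so far; column 1 has {red,blue,green,black} → yellow.
Cell (r2,c3): row 2 has {yellow}; column 3 has {blue,green,yellow,black} → red.
Cell (r2,c4): row 2 has {red,yellow}; column 4 has {red,blue,yellow,black} → green.
Cell (r2,c5): row 2 has {red,green,yellow}; column 5 has {red,yellow,black} → blue.
Cell (r1,c2): row 1 has {red,yellow,black}; column 2 has {red,green,yellow} → blue.
Cell (r1,c5): row 1 has {red,blue,yellow,black}; column 5 has {red,blue,yellow,black} → green.
Cell (r2,c2): row 2 has {red,blue,green,yellow}; column 2 has {red,blue,green,yellow} → black.

red blue black yellow green / yellow black red green blue / green red blue black yellow / black green yellow blue red / blue yellow green red black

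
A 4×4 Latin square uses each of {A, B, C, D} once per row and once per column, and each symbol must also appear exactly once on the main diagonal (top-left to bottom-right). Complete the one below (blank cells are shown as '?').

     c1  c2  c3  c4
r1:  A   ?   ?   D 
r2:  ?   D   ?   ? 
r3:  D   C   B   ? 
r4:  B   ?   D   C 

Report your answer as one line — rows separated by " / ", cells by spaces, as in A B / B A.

A B C D / C D A B / D C B A / B A D C

row 1 has {A,D}; column 2 has {C,D} — only B is left for (r1,c2).
row 1 has {A,B,D}; column 3 has {B,D} — only C is left for (r1,c3).
row 2 has {D}; column 1 has {A,B,D} — only C is left for (r2,c1).
row 2 has {C,D}; column 3 has {B,C,D} — only A is left for (r2,c3).
row 2 has {A,C,D}; column 4 has {C,D} — only B is left for (r2,c4).
row 3 has {B,C,D}; column 4 has {B,C,D} — only A is left for (r3,c4).
row 4 has {B,C,D}; column 2 has {B,C,D} — only A is left for (r4,c2).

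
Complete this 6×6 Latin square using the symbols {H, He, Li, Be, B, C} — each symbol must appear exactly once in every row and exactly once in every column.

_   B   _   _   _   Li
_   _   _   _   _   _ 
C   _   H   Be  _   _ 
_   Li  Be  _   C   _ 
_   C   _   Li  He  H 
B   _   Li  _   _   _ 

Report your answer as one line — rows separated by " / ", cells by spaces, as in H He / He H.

He B C H Be Li / Li H He C B Be / C He H Be Li B / H Li Be B C He / Be C B Li He H / B Be Li He H C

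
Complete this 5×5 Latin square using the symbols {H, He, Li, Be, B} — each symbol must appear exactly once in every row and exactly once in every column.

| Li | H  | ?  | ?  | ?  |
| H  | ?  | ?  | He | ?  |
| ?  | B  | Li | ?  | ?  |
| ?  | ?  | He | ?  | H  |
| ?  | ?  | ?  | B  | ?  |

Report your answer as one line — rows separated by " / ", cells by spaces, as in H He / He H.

Li H B Be He / H Li Be He B / He B Li H Be / B Be He Li H / Be He H B Li

At row 1, column 4: row 1 has {H,Li}; column 4 has {He,B}; that leaves Be.
At row 3, column 4: row 3 has {Li,B}; column 4 has {He,Be,B}; that leaves H.
At row 4, column 4: row 4 has {H,He}; column 4 has {H,He,Be,B}; that leaves Li.
At row 1, column 3: row 1 has {H,Li,Be}; column 3 has {He,Li}; that leaves B.
At row 1, column 5: row 1 has {H,Li,Be,B}; column 5 has {H}; that leaves He.
At row 2, column 3: row 2 has {H,He}; column 3 has {He,Li,B}; that leaves Be.
At row 3, column 5: row 3 has {H,Li,B}; column 5 has {H,He}; that leaves Be.
At row 4, column 2: row 4 has {H,He,Li}; column 2 has {H,B}; that leaves Be.
At row 5, column 3: row 5 has {B}; column 3 has {He,Li,Be,B}; that leaves H.
At row 5, column 5: row 5 has {H,B}; column 5 has {H,He,Be}; that leaves Li.
At row 2, column 2: row 2 has {H,He,Be}; column 2 has {H,Be,B}; that leaves Li.
At row 2, column 5: row 2 has {H,He,Li,Be}; column 5 has {H,He,Li,Be}; that leaves B.
At row 3, column 1: row 3 has {H,Li,Be,B}; column 1 has {H,Li}; that leaves He.
At row 4, column 1: row 4 has {H,He,Li,Be}; column 1 has {H,He,Li}; that leaves B.
At row 5, column 1: row 5 has {H,Li,B}; column 1 has {H,He,Li,B}; that leaves Be.
At row 5, column 2: row 5 has {H,Li,Be,B}; column 2 has {H,Li,Be,B}; that leaves He.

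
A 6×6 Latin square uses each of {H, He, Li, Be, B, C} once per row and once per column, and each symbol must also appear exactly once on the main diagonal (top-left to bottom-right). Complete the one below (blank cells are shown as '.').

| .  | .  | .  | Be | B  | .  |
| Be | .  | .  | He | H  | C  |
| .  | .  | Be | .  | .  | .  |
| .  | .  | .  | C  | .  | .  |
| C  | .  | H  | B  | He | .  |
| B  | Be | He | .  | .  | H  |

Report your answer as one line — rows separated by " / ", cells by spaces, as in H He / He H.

Li H C Be B He / Be B Li He H C / He C Be H Li B / H He B C Be Li / C Li H B He Be / B Be He Li C H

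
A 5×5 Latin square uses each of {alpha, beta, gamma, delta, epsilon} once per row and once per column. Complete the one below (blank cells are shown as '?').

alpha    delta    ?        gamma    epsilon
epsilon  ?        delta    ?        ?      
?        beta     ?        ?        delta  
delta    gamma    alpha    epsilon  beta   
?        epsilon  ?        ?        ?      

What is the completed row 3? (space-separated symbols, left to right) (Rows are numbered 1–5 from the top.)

gamma beta epsilon alpha delta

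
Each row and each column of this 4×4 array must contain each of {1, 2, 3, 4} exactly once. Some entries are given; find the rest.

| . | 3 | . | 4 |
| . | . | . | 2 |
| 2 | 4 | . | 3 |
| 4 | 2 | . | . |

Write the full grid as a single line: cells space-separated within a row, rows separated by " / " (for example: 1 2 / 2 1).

1 3 2 4 / 3 1 4 2 / 2 4 1 3 / 4 2 3 1

(r1,c1): row 1 has {3,4}; column 1 has {2,4}, so it must be 1.
(r1,c3): row 1 has {1,3,4}; column 3 is empty so far, so it must be 2.
(r2,c1): row 2 has {2}; column 1 has {1,2,4}, so it must be 3.
(r2,c2): row 2 has {2,3}; column 2 has {2,3,4}, so it must be 1.
(r2,c3): row 2 has {1,2,3}; column 3 has {2}, so it must be 4.
(r3,c3): row 3 has {2,3,4}; column 3 has {2,4}, so it must be 1.
(r4,c3): row 4 has {2,4}; column 3 has {1,2,4}, so it must be 3.
(r4,c4): row 4 has {2,3,4}; column 4 has {2,3,4}, so it must be 1.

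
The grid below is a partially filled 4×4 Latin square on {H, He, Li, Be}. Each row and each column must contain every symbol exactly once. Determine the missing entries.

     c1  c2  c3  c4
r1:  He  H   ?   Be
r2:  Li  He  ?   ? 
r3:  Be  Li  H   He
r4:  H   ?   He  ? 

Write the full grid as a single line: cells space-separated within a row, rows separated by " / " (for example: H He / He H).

He H Li Be / Li He Be H / Be Li H He / H Be He Li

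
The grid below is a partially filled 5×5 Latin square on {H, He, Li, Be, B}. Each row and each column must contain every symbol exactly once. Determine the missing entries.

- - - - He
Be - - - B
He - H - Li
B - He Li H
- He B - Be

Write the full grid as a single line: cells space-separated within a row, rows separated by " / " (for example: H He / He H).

H Li Be B He / Be H Li He B / He B H Be Li / B Be He Li H / Li He B H Be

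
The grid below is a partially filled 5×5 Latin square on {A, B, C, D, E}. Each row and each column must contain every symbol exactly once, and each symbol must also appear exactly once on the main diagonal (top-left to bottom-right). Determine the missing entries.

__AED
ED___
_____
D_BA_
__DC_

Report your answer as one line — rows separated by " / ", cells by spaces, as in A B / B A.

C B A E D / E D C B A / B A E D C / D C B A E / A E D C B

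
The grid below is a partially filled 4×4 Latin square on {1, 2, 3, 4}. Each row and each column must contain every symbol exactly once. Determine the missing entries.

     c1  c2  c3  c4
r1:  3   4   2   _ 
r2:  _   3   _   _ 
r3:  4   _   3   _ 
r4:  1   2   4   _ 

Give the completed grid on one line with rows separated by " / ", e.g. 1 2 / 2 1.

(r1,c4) = 1
(r2,c1) = 2
(r2,c3) = 1
(r2,c4) = 4
(r3,c2) = 1
(r3,c4) = 2
(r4,c4) = 3

3 4 2 1 / 2 3 1 4 / 4 1 3 2 / 1 2 4 3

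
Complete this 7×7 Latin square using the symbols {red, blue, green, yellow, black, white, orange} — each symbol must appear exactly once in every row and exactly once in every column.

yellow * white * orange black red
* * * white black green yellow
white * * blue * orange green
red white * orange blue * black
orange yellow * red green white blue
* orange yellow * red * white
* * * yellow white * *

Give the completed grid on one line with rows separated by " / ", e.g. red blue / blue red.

(r1,c4) = green
(r2,c1) = blue
(r2,c2) = red
(r2,c3) = orange
(r3,c2) = black
(r3,c3) = red
(r3,c5) = yellow
(r4,c3) = green
(r4,c6) = yellow
(r5,c3) = black
(r6,c4) = black
(r6,c6) = blue
(r7,c3) = blue
(r7,c6) = red
(r7,c7) = orange
(r1,c2) = blue
(r6,c1) = green
(r7,c1) = black
(r7,c2) = green

yellow blue white green orange black red / blue red orange white black green yellow / white black red blue yellow orange green / red white green orange blue yellow black / orange yellow black red green white blue / green orange yellow black red blue white / black green blue yellow white red orange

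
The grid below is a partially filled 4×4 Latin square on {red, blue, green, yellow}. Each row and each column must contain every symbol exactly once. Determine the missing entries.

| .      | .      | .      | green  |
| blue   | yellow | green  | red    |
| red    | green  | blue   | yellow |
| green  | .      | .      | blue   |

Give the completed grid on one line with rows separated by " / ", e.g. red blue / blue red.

(r1,c1) = yellow
(r1,c3) = red
(r4,c2) = red
(r4,c3) = yellow
(r1,c2) = blue

yellow blue red green / blue yellow green red / red green blue yellow / green red yellow blue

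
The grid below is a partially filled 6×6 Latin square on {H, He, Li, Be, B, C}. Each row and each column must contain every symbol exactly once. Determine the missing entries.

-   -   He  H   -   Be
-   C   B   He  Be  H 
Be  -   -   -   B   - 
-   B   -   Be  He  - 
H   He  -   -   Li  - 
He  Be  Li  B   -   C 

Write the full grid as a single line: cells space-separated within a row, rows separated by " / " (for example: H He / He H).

At row 1, column 2: row 1 has {H,He,Be}; column 2 has {He,Be,B,C}; that leaves Li.
At row 1, column 5: row 1 has {H,He,Li,Be}; column 5 has {He,Li,Be,B}; that leaves C.
At row 2, column 1: row 2 has {H,He,Be,B,C}; column 1 has {H,He,Be}; that leaves Li.
At row 3, column 2: row 3 has {Be,B}; column 2 has {He,Li,Be,B,C}; that leaves H.
At row 3, column 3: row 3 has {H,Be,B}; column 3 has {He,Li,B}; that leaves C.
At row 3, column 4: row 3 has {H,Be,B,C}; column 4 has {H,He,Be,B}; that leaves Li.
At row 3, column 6: row 3 has {H,Li,Be,B,C}; column 6 has {H,Be,C}; that leaves He.
At row 4, column 1: row 4 has {He,Be,B}; column 1 has {H,He,Li,Be}; that leaves C.
At row 4, column 3: row 4 has {He,Be,B,C}; column 3 has {He,Li,B,C}; that leaves H.
At row 4, column 6: row 4 has {H,He,Be,B,C}; column 6 has {H,He,Be,C}; that leaves Li.
At row 5, column 3: row 5 has {H,He,Li}; column 3 has {H,He,Li,B,C}; that leaves Be.
At row 5, column 4: row 5 has {H,He,Li,Be}; column 4 has {H,He,Li,Be,B}; that leaves C.
At row 5, column 6: row 5 has {H,He,Li,Be,C}; column 6 has {H,He,Li,Be,C}; that leaves B.
At row 6, column 5: row 6 has {He,Li,Be,B,C}; column 5 has {He,Li,Be,B,C}; that leaves H.
At row 1, column 1: row 1 has {H,He,Li,Be,C}; column 1 has {H,He,Li,Be,C}; that leaves B.

B Li He H C Be / Li C B He Be H / Be H C Li B He / C B H Be He Li / H He Be C Li B / He Be Li B H C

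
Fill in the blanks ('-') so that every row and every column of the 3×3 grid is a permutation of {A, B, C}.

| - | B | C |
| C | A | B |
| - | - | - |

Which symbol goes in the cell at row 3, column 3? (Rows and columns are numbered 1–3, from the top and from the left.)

A

(r1,c1) = A
(r3,c1) = B
(r3,c2) = C
(r3,c3) = A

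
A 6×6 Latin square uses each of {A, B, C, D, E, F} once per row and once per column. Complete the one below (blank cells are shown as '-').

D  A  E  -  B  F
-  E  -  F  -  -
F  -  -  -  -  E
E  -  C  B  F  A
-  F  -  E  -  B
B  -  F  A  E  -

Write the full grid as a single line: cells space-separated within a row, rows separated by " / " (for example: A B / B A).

D A E C B F / A E B F D C / F B A D C E / E D C B F A / C F D E A B / B C F A E D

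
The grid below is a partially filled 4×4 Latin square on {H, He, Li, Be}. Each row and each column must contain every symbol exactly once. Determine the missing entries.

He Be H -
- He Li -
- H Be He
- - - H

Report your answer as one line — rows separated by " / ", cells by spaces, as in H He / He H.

He Be H Li / H He Li Be / Li H Be He / Be Li He H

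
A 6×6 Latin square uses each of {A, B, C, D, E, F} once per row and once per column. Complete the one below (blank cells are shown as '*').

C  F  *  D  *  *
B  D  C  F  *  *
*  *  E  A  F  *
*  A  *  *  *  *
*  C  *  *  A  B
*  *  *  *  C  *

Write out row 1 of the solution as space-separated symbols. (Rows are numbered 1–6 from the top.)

(r2,c5) = E
(r2,c6) = A
(r3,c1) = D
(r3,c2) = B
(r3,c6) = C
(r5,c4) = E
(r6,c2) = E
(r6,c4) = B
(r1,c5) = B
(r1,c6) = E
(r4,c4) = C
(r4,c5) = D
(r4,c6) = F
(r5,c1) = F
(r5,c3) = D
(r6,c1) = A
(r6,c3) = F
(r6,c6) = D
(r1,c3) = A

C F A D B E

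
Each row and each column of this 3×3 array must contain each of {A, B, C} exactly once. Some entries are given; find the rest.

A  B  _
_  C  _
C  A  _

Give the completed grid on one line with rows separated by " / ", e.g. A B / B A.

A B C / B C A / C A B

row 1 has {A,B}; column 3 is empty so far — only C is left for (r1,c3).
row 2 has {C}; column 1 has {A,C} — only B is left for (r2,c1).
row 2 has {B,C}; column 3 has {C} — only A is left for (r2,c3).
row 3 has {A,C}; column 3 has {A,C} — only B is left for (r3,c3).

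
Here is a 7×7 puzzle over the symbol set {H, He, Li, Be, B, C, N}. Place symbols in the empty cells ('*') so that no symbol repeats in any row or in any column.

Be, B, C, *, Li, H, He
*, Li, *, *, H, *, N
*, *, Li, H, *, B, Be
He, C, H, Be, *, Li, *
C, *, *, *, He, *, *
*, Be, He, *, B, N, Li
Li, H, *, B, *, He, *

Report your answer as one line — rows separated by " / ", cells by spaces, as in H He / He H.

Be B C N Li H He / B Li Be He H C N / N He Li H C B Be / He C H Be N Li B / C N B Li He Be H / H Be He C B N Li / Li H N B Be He C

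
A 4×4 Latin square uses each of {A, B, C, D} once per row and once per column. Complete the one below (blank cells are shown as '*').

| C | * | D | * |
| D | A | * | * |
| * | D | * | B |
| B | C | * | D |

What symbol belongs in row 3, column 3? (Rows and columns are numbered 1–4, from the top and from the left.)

row 1 has {C,D}; column 2 has {A,C,D} — only B is left for (r1,c2).
row 1 has {B,C,D}; column 4 has {B,D} — only A is left for (r1,c4).
row 2 has {A,D}; column 4 has {A,B,D} — only C is left for (r2,c4).
row 3 has {B,D}; column 1 has {B,C,D} — only A is left for (r3,c1).
row 3 has {A,B,D}; column 3 has {D} — only C is left for (r3,c3).

C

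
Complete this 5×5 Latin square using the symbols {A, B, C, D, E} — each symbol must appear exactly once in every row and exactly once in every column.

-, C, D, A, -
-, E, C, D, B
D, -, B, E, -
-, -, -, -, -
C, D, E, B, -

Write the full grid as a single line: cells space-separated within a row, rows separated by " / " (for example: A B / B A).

B C D A E / A E C D B / D A B E C / E B A C D / C D E B A

At row 1, column 5: row 1 has {A,C,D}; column 5 has {B}; that leaves E.
At row 2, column 1: row 2 has {B,C,D,E}; column 1 has {C,D}; that leaves A.
At row 3, column 2: row 3 has {B,D,E}; column 2 has {C,D,E}; that leaves A.
At row 3, column 5: row 3 has {A,B,D,E}; column 5 has {B,E}; that leaves C.
At row 4, column 2: row 4 is empty so far; column 2 has {A,C,D,E}; that leaves B.
At row 4, column 3: row 4 has {B}; column 3 has {B,C,D,E}; that leaves A.
At row 4, column 4: row 4 has {A,B}; column 4 has {A,B,D,E}; that leaves C.
At row 4, column 5: row 4 has {A,B,C}; column 5 has {B,C,E}; that leaves D.
At row 5, column 5: row 5 has {B,C,D,E}; column 5 has {B,C,D,E}; that leaves A.
At row 1, column 1: row 1 has {A,C,D,E}; column 1 has {A,C,D}; that leaves B.
At row 4, column 1: row 4 has {A,B,C,D}; column 1 has {A,B,C,D}; that leaves E.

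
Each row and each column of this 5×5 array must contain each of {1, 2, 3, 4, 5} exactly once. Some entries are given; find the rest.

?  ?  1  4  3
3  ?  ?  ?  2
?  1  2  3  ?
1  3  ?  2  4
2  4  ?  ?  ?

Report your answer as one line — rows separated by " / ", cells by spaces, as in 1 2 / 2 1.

At row 1, column 1: row 1 has {1,3,4}; column 1 has {1,2,3}; that leaves 5.
At row 1, column 2: row 1 has {1,3,4,5}; column 2 has {1,3,4}; that leaves 2.
At row 2, column 2: row 2 has {2,3}; column 2 has {1,2,3,4}; that leaves 5.
At row 2, column 3: row 2 has {2,3,5}; column 3 has {1,2}; that leaves 4.
At row 2, column 4: row 2 has {2,3,4,5}; column 4 has {2,3,4}; that leaves 1.
At row 3, column 1: row 3 has {1,2,3}; column 1 has {1,2,3,5}; that leaves 4.
At row 3, column 5: row 3 has {1,2,3,4}; column 5 has {2,3,4}; that leaves 5.
At row 4, column 3: row 4 has {1,2,3,4}; column 3 has {1,2,4}; that leaves 5.
At row 5, column 3: row 5 has {2,4}; column 3 has {1,2,4,5}; that leaves 3.
At row 5, column 4: row 5 has {2,3,4}; column 4 has {1,2,3,4}; that leaves 5.
At row 5, column 5: row 5 has {2,3,4,5}; column 5 has {2,3,4,5}; that leaves 1.

5 2 1 4 3 / 3 5 4 1 2 / 4 1 2 3 5 / 1 3 5 2 4 / 2 4 3 5 1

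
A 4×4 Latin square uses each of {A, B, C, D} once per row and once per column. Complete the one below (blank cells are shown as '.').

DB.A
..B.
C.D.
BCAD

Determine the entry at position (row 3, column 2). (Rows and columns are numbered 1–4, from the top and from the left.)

(r1,c3) = C
(r2,c1) = A
(r2,c2) = D
(r2,c4) = C
(r3,c2) = A

A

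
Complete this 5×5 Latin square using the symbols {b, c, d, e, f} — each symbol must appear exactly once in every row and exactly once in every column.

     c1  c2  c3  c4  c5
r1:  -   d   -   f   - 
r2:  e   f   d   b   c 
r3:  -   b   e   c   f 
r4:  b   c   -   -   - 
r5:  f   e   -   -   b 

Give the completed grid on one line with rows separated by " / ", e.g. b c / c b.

c d b f e / e f d b c / d b e c f / b c f e d / f e c d b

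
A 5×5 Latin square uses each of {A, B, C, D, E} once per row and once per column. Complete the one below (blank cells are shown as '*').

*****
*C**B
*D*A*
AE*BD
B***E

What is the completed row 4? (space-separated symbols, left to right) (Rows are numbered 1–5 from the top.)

(r3,c5) = C
(r4,c3) = C

A E C B D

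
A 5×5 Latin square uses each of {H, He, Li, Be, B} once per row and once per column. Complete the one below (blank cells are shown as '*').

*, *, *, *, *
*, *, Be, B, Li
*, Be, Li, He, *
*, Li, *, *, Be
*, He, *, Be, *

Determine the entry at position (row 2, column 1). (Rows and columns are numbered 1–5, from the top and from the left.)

At row 2, column 2: row 2 has {Li,Be,B}; column 2 has {He,Li,Be}; that leaves H.
At row 4, column 4: row 4 has {Li,Be}; column 4 has {He,Be,B}; that leaves H.
At row 1, column 2: row 1 is empty so far; column 2 has {H,He,Li,Be}; that leaves B.
At row 1, column 4: row 1 has {B}; column 4 has {H,He,Be,B}; that leaves Li.
At row 2, column 1: row 2 has {H,Li,Be,B}; column 1 is empty so far; that leaves He.

He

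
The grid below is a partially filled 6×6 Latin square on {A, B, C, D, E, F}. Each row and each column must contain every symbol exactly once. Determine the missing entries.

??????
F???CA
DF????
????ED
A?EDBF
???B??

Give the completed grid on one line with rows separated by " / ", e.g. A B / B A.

C E F A D B / F B D E C A / D F B C A E / B A C F E D / A C E D B F / E D A B F C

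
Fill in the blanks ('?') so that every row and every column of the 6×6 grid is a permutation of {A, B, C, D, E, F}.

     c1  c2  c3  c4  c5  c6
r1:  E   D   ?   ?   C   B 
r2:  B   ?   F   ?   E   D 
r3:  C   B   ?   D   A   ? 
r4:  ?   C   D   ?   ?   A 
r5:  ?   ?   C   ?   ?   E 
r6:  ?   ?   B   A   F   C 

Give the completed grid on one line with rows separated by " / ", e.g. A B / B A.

E D A F C B / B A F C E D / C B E D A F / F C D E B A / A F C B D E / D E B A F C

Cell (r1,c3): row 1 has {B,C,D,E}; column 3 has {B,C,D,F} → A.
Cell (r1,c4): row 1 has {A,B,C,D,E}; column 4 has {A,D} → F.
Cell (r2,c2): row 2 has {B,D,E,F}; column 2 has {B,C,D} → A.
Cell (r2,c4): row 2 has {A,B,D,E,F}; column 4 has {A,D,F} → C.
Cell (r3,c3): row 3 has {A,B,C,D}; column 3 has {A,B,C,D,F} → E.
Cell (r3,c6): row 3 has {A,B,C,D,E}; column 6 has {A,B,C,D,E} → F.
Cell (r4,c1): row 4 has {A,C,D}; column 1 has {B,C,E} → F.
Cell (r4,c5): row 4 has {A,C,D,F}; column 5 has {A,C,E,F} → B.
Cell (r5,c2): row 5 has {C,E}; column 2 has {A,B,C,D} → F.
Cell (r5,c4): row 5 has {C,E,F}; column 4 has {A,C,D,F} → B.
Cell (r5,c5): row 5 has {B,C,E,F}; column 5 has {A,B,C,E,F} → D.
Cell (r6,c1): row 6 has {A,B,C,F}; column 1 has {B,C,E,F} → D.
Cell (r6,c2): row 6 has {A,B,C,D,F}; column 2 has {A,B,C,D,F} → E.
Cell (r4,c4): row 4 has {A,B,C,D,F}; column 4 has {A,B,C,D,F} → E.
Cell (r5,c1): row 5 has {B,C,D,E,F}; column 1 has {B,C,D,E,F} → A.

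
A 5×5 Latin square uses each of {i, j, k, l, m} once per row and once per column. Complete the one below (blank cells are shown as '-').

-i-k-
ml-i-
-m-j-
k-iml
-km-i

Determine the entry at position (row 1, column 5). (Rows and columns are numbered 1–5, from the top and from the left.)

m

(r3,c5) = k
(r4,c2) = j
(r5,c4) = l
(r2,c5) = j
(r3,c3) = l
(r5,c1) = j
(r1,c1) = l
(r1,c3) = j
(r1,c5) = m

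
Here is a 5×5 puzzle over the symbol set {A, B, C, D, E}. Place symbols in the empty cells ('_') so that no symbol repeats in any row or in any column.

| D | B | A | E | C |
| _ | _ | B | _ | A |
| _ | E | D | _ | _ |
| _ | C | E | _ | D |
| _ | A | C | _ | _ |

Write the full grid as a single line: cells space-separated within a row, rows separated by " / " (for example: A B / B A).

D B A E C / E D B C A / C E D A B / A C E B D / B A C D E

(r2,c2) = D
(r2,c4) = C
(r3,c5) = B
(r5,c5) = E
(r2,c1) = E
(r3,c4) = A
(r4,c4) = B
(r5,c1) = B
(r5,c4) = D
(r3,c1) = C
(r4,c1) = A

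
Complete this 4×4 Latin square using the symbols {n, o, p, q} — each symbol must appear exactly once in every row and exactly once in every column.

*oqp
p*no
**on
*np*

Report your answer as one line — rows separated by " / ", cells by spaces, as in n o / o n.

n o q p / p q n o / q p o n / o n p q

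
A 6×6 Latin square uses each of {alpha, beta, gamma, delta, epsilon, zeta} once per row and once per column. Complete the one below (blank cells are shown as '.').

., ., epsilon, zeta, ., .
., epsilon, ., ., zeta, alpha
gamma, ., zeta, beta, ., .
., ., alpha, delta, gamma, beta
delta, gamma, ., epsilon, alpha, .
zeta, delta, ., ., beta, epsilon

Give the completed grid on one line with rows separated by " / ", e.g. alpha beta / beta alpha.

alpha beta epsilon zeta delta gamma / beta epsilon delta gamma zeta alpha / gamma alpha zeta beta epsilon delta / epsilon zeta alpha delta gamma beta / delta gamma beta epsilon alpha zeta / zeta delta gamma alpha beta epsilon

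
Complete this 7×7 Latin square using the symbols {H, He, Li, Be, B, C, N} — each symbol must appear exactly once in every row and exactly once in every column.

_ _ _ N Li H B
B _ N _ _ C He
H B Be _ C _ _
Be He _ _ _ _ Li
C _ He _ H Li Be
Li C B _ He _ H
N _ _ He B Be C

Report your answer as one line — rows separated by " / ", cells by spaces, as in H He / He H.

He Be C N Li H B / B Li N H Be C He / H B Be Li C He N / Be He H C N B Li / C N He B H Li Be / Li C B Be He N H / N H Li He B Be C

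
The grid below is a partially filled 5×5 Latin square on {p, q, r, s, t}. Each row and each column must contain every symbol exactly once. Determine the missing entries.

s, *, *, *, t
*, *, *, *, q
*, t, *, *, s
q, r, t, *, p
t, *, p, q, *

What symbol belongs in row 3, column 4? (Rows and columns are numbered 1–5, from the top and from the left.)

row 4 has {p,q,r,t}; column 4 has {q} — only s is left for (r4,c4).
row 5 has {p,q,t}; column 2 has {r,t} — only s is left for (r5,c2).
row 5 has {p,q,s,t}; column 5 has {p,q,s,t} — only r is left for (r5,c5).
row 2 has {q}; column 2 has {r,s,t} — only p is left for (r2,c2).
row 1 has {s,t}; column 2 has {p,r,s,t} — only q is left for (r1,c2).
row 1 has {q,s,t}; column 3 has {p,t} — only r is left for (r1,c3).
row 1 has {q,r,s,t}; column 4 has {q,s} — only p is left for (r1,c4).
row 2 has {p,q}; column 1 has {q,s,t} — only r is left for (r2,c1).
row 2 has {p,q,r}; column 3 has {p,r,t} — only s is left for (r2,c3).
row 2 has {p,q,r,s}; column 4 has {p,q,s} — only t is left for (r2,c4).
row 3 has {s,t}; column 1 has {q,r,s,t} — only p is left for (r3,c1).
row 3 has {p,s,t}; column 3 has {p,r,s,t} — only q is left for (r3,c3).
row 3 has {p,q,s,t}; column 4 has {p,q,s,t} — only r is left for (r3,c4).

r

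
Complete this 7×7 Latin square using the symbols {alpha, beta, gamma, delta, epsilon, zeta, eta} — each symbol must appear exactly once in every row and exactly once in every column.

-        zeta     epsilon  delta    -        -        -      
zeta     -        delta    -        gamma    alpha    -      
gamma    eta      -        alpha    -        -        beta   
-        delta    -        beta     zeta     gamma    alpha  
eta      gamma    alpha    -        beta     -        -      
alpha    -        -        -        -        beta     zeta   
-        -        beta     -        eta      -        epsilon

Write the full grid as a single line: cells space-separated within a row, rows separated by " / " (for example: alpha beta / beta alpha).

(r1,c1) = beta
(r1,c5) = alpha
(r1,c6) = eta
(r1,c7) = gamma
(r2,c7) = eta
(r3,c3) = zeta
(r4,c1) = epsilon
(r4,c3) = eta
(r5,c7) = delta
(r6,c2) = epsilon
(r6,c3) = gamma
(r6,c4) = eta
(r6,c5) = delta
(r7,c1) = delta
(r7,c2) = alpha
(r7,c6) = zeta
(r2,c2) = beta
(r2,c4) = epsilon
(r3,c5) = epsilon
(r3,c6) = delta
(r5,c4) = zeta
(r5,c6) = epsilon
(r7,c4) = gamma

beta zeta epsilon delta alpha eta gamma / zeta beta delta epsilon gamma alpha eta / gamma eta zeta alpha epsilon delta beta / epsilon delta eta beta zeta gamma alpha / eta gamma alpha zeta beta epsilon delta / alpha epsilon gamma eta delta beta zeta / delta alpha beta gamma eta zeta epsilon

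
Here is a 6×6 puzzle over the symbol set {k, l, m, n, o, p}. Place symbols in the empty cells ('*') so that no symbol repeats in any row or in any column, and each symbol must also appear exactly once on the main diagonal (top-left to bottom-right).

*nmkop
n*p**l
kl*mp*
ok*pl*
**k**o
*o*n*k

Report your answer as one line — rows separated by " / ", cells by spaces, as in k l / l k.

l n m k o p / n m p o k l / k l o m p n / o k n p l m / m p k l n o / p o l n m k

Cell (r1,c1): row 1 has {k,m,n,o,p}; column 1 has {k,n,o}; the diagonal has {k,p} → l.
Cell (r2,c2): row 2 has {l,n,p}; column 2 has {k,l,n,o}; the diagonal has {k,l,p} → m.
Cell (r2,c4): row 2 has {l,m,n,p}; column 4 has {k,m,n,p} → o.
Cell (r2,c5): row 2 has {l,m,n,o,p}; column 5 has {l,o,p} → k.
Cell (r3,c6): row 3 has {k,l,m,p}; column 6 has {k,l,o,p} → n.
Cell (r4,c3): row 4 has {k,l,o,p}; column 3 has {k,m,p} → n.
Cell (r4,c6): row 4 has {k,l,n,o,p}; column 6 has {k,l,n,o,p} → m.
Cell (r5,c2): row 5 has {k,o}; column 2 has {k,l,m,n,o} → p.
Cell (r5,c4): row 5 has {k,o,p}; column 4 has {k,m,n,o,p} → l.
Cell (r5,c5): row 5 has {k,l,o,p}; column 5 has {k,l,o,p}; the diagonal has {k,l,m,p} → n.
Cell (r6,c3): row 6 has {k,n,o}; column 3 has {k,m,n,p} → l.
Cell (r6,c5): row 6 has {k,l,n,o}; column 5 has {k,l,n,o,p} → m.
Cell (r3,c3): row 3 has {k,l,m,n,p}; column 3 has {k,l,m,n,p}; the diagonal has {k,l,m,n,p} → o.
Cell (r5,c1): row 5 has {k,l,n,o,p}; column 1 has {k,l,n,o} → m.
Cell (r6,c1): row 6 has {k,l,m,n,o}; column 1 has {k,l,m,n,o} → p.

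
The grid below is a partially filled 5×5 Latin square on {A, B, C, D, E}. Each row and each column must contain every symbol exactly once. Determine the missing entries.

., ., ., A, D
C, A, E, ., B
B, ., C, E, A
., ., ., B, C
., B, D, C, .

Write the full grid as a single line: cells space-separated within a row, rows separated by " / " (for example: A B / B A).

E C B A D / C A E D B / B D C E A / D E A B C / A B D C E

(r1,c1) = E
(r1,c2) = C
(r1,c3) = B
(r2,c4) = D
(r3,c2) = D
(r4,c2) = E
(r4,c3) = A
(r5,c1) = A
(r5,c5) = E
(r4,c1) = D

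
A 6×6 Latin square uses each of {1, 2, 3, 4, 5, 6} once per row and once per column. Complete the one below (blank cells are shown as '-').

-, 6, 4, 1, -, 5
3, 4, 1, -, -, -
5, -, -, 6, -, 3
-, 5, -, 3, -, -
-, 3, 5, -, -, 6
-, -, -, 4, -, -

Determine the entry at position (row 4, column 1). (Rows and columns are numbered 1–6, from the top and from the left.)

1

At row 1, column 1: row 1 has {1,4,5,6}; column 1 has {3,5}; that leaves 2.
At row 1, column 5: row 1 has {1,2,4,5,6}; column 5 is empty so far; that leaves 3.
At row 2, column 6: row 2 has {1,3,4}; column 6 has {3,5,6}; that leaves 2.
At row 3, column 3: row 3 has {3,5,6}; column 3 has {1,4,5}; that leaves 2.
At row 4, column 3: row 4 has {3,5}; column 3 has {1,2,4,5}; that leaves 6.
At row 5, column 4: row 5 has {3,5,6}; column 4 has {1,3,4,6}; that leaves 2.
At row 6, column 3: row 6 has {4}; column 3 has {1,2,4,5,6}; that leaves 3.
At row 6, column 6: row 6 has {3,4}; column 6 has {2,3,5,6}; that leaves 1.
At row 2, column 4: row 2 has {1,2,3,4}; column 4 has {1,2,3,4,6}; that leaves 5.
At row 2, column 5: row 2 has {1,2,3,4,5}; column 5 has {3}; that leaves 6.
At row 3, column 2: row 3 has {2,3,5,6}; column 2 has {3,4,5,6}; that leaves 1.
At row 3, column 5: row 3 has {1,2,3,5,6}; column 5 has {3,6}; that leaves 4.
At row 4, column 6: row 4 has {3,5,6}; column 6 has {1,2,3,5,6}; that leaves 4.
At row 5, column 5: row 5 has {2,3,5,6}; column 5 has {3,4,6}; that leaves 1.
At row 6, column 1: row 6 has {1,3,4}; column 1 has {2,3,5}; that leaves 6.
At row 6, column 2: row 6 has {1,3,4,6}; column 2 has {1,3,4,5,6}; that leaves 2.
At row 6, column 5: row 6 has {1,2,3,4,6}; column 5 has {1,3,4,6}; that leaves 5.
At row 4, column 1: row 4 has {3,4,5,6}; column 1 has {2,3,5,6}; that leaves 1.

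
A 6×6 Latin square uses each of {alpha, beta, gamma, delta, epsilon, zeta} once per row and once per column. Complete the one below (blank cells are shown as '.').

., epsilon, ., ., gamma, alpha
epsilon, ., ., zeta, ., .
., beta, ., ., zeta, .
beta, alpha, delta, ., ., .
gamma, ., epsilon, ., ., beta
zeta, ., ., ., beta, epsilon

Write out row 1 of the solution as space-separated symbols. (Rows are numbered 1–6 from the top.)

delta epsilon zeta beta gamma alpha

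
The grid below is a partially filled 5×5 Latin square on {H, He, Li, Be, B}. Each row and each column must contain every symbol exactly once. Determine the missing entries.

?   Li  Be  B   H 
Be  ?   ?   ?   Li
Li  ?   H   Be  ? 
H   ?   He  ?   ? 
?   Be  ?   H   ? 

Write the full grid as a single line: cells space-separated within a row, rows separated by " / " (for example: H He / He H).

(r1,c1): row 1 has {H,Li,Be,B}; column 1 has {H,Li,Be}, so it must be He.
(r2,c3): row 2 has {Li,Be}; column 3 has {H,He,Be}, so it must be B.
(r2,c4): row 2 has {Li,Be,B}; column 4 has {H,Be,B}, so it must be He.
(r4,c2): row 4 has {H,He}; column 2 has {Li,Be}, so it must be B.
(r4,c4): row 4 has {H,He,B}; column 4 has {H,He,Be,B}, so it must be Li.
(r4,c5): row 4 has {H,He,Li,B}; column 5 has {H,Li}, so it must be Be.
(r5,c1): row 5 has {H,Be}; column 1 has {H,He,Li,Be}, so it must be B.
(r5,c3): row 5 has {H,Be,B}; column 3 has {H,He,Be,B}, so it must be Li.
(r5,c5): row 5 has {H,Li,Be,B}; column 5 has {H,Li,Be}, so it must be He.
(r2,c2): row 2 has {He,Li,Be,B}; column 2 has {Li,Be,B}, so it must be H.
(r3,c2): row 3 has {H,Li,Be}; column 2 has {H,Li,Be,B}, so it must be He.
(r3,c5): row 3 has {H,He,Li,Be}; column 5 has {H,He,Li,Be}, so it must be B.

He Li Be B H / Be H B He Li / Li He H Be B / H B He Li Be / B Be Li H He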